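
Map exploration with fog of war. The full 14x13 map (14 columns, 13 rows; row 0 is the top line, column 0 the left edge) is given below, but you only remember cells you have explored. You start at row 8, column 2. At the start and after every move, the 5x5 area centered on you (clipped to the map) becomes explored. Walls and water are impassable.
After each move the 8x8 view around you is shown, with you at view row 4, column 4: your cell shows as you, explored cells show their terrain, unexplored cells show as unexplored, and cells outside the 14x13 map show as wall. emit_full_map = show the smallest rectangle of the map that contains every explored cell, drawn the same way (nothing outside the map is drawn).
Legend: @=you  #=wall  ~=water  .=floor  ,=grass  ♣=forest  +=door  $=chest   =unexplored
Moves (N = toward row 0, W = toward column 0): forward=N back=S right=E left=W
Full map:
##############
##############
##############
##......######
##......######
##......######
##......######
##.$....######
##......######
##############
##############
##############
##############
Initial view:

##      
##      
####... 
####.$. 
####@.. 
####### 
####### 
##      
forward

##      
##      
####... 
####... 
####@$. 
####... 
####### 
####### 

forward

##      
##      
####... 
####... 
####@.. 
####.$. 
####... 
####### 

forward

##      
##      
####... 
####... 
####@.. 
####... 
####.$. 
####... 

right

#       
#       
###.... 
###.... 
###.@.. 
###.... 
###.$.. 
###...  

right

        
        
##..... 
##..... 
##..@.. 
##..... 
##.$... 
##...   

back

        
##..... 
##..... 
##..... 
##..@.. 
##.$... 
##..... 
#####   

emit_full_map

##.....
##.....
##.....
##..@..
##.$...
##.....
#####  
#####  

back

##..... 
##..... 
##..... 
##..... 
##.$@.. 
##..... 
####### 
#####   

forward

        
##..... 
##..... 
##..... 
##..@.. 
##.$... 
##..... 
####### 

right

        
#.....  
#...... 
#...... 
#...@.. 
#.$.... 
#...... 
######  

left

        
##..... 
##......
##......
##..@...
##.$....
##......
####### 

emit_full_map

##..... 
##......
##......
##..@...
##.$....
##......
####### 
#####   

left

#       
###.....
###.....
###.....
###.@...
###.$...
###.....
########

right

        
##..... 
##......
##......
##..@...
##.$....
##......
####### 

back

##..... 
##......
##......
##......
##.$@...
##......
####### 
#####   

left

###.....
###.....
###.....
###.....
###.@...
###.....
########
######  

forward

#       
###.....
###.....
###.....
###.@...
###.$...
###.....
########

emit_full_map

##..... 
##......
##......
##.@....
##.$....
##......
####### 
#####   


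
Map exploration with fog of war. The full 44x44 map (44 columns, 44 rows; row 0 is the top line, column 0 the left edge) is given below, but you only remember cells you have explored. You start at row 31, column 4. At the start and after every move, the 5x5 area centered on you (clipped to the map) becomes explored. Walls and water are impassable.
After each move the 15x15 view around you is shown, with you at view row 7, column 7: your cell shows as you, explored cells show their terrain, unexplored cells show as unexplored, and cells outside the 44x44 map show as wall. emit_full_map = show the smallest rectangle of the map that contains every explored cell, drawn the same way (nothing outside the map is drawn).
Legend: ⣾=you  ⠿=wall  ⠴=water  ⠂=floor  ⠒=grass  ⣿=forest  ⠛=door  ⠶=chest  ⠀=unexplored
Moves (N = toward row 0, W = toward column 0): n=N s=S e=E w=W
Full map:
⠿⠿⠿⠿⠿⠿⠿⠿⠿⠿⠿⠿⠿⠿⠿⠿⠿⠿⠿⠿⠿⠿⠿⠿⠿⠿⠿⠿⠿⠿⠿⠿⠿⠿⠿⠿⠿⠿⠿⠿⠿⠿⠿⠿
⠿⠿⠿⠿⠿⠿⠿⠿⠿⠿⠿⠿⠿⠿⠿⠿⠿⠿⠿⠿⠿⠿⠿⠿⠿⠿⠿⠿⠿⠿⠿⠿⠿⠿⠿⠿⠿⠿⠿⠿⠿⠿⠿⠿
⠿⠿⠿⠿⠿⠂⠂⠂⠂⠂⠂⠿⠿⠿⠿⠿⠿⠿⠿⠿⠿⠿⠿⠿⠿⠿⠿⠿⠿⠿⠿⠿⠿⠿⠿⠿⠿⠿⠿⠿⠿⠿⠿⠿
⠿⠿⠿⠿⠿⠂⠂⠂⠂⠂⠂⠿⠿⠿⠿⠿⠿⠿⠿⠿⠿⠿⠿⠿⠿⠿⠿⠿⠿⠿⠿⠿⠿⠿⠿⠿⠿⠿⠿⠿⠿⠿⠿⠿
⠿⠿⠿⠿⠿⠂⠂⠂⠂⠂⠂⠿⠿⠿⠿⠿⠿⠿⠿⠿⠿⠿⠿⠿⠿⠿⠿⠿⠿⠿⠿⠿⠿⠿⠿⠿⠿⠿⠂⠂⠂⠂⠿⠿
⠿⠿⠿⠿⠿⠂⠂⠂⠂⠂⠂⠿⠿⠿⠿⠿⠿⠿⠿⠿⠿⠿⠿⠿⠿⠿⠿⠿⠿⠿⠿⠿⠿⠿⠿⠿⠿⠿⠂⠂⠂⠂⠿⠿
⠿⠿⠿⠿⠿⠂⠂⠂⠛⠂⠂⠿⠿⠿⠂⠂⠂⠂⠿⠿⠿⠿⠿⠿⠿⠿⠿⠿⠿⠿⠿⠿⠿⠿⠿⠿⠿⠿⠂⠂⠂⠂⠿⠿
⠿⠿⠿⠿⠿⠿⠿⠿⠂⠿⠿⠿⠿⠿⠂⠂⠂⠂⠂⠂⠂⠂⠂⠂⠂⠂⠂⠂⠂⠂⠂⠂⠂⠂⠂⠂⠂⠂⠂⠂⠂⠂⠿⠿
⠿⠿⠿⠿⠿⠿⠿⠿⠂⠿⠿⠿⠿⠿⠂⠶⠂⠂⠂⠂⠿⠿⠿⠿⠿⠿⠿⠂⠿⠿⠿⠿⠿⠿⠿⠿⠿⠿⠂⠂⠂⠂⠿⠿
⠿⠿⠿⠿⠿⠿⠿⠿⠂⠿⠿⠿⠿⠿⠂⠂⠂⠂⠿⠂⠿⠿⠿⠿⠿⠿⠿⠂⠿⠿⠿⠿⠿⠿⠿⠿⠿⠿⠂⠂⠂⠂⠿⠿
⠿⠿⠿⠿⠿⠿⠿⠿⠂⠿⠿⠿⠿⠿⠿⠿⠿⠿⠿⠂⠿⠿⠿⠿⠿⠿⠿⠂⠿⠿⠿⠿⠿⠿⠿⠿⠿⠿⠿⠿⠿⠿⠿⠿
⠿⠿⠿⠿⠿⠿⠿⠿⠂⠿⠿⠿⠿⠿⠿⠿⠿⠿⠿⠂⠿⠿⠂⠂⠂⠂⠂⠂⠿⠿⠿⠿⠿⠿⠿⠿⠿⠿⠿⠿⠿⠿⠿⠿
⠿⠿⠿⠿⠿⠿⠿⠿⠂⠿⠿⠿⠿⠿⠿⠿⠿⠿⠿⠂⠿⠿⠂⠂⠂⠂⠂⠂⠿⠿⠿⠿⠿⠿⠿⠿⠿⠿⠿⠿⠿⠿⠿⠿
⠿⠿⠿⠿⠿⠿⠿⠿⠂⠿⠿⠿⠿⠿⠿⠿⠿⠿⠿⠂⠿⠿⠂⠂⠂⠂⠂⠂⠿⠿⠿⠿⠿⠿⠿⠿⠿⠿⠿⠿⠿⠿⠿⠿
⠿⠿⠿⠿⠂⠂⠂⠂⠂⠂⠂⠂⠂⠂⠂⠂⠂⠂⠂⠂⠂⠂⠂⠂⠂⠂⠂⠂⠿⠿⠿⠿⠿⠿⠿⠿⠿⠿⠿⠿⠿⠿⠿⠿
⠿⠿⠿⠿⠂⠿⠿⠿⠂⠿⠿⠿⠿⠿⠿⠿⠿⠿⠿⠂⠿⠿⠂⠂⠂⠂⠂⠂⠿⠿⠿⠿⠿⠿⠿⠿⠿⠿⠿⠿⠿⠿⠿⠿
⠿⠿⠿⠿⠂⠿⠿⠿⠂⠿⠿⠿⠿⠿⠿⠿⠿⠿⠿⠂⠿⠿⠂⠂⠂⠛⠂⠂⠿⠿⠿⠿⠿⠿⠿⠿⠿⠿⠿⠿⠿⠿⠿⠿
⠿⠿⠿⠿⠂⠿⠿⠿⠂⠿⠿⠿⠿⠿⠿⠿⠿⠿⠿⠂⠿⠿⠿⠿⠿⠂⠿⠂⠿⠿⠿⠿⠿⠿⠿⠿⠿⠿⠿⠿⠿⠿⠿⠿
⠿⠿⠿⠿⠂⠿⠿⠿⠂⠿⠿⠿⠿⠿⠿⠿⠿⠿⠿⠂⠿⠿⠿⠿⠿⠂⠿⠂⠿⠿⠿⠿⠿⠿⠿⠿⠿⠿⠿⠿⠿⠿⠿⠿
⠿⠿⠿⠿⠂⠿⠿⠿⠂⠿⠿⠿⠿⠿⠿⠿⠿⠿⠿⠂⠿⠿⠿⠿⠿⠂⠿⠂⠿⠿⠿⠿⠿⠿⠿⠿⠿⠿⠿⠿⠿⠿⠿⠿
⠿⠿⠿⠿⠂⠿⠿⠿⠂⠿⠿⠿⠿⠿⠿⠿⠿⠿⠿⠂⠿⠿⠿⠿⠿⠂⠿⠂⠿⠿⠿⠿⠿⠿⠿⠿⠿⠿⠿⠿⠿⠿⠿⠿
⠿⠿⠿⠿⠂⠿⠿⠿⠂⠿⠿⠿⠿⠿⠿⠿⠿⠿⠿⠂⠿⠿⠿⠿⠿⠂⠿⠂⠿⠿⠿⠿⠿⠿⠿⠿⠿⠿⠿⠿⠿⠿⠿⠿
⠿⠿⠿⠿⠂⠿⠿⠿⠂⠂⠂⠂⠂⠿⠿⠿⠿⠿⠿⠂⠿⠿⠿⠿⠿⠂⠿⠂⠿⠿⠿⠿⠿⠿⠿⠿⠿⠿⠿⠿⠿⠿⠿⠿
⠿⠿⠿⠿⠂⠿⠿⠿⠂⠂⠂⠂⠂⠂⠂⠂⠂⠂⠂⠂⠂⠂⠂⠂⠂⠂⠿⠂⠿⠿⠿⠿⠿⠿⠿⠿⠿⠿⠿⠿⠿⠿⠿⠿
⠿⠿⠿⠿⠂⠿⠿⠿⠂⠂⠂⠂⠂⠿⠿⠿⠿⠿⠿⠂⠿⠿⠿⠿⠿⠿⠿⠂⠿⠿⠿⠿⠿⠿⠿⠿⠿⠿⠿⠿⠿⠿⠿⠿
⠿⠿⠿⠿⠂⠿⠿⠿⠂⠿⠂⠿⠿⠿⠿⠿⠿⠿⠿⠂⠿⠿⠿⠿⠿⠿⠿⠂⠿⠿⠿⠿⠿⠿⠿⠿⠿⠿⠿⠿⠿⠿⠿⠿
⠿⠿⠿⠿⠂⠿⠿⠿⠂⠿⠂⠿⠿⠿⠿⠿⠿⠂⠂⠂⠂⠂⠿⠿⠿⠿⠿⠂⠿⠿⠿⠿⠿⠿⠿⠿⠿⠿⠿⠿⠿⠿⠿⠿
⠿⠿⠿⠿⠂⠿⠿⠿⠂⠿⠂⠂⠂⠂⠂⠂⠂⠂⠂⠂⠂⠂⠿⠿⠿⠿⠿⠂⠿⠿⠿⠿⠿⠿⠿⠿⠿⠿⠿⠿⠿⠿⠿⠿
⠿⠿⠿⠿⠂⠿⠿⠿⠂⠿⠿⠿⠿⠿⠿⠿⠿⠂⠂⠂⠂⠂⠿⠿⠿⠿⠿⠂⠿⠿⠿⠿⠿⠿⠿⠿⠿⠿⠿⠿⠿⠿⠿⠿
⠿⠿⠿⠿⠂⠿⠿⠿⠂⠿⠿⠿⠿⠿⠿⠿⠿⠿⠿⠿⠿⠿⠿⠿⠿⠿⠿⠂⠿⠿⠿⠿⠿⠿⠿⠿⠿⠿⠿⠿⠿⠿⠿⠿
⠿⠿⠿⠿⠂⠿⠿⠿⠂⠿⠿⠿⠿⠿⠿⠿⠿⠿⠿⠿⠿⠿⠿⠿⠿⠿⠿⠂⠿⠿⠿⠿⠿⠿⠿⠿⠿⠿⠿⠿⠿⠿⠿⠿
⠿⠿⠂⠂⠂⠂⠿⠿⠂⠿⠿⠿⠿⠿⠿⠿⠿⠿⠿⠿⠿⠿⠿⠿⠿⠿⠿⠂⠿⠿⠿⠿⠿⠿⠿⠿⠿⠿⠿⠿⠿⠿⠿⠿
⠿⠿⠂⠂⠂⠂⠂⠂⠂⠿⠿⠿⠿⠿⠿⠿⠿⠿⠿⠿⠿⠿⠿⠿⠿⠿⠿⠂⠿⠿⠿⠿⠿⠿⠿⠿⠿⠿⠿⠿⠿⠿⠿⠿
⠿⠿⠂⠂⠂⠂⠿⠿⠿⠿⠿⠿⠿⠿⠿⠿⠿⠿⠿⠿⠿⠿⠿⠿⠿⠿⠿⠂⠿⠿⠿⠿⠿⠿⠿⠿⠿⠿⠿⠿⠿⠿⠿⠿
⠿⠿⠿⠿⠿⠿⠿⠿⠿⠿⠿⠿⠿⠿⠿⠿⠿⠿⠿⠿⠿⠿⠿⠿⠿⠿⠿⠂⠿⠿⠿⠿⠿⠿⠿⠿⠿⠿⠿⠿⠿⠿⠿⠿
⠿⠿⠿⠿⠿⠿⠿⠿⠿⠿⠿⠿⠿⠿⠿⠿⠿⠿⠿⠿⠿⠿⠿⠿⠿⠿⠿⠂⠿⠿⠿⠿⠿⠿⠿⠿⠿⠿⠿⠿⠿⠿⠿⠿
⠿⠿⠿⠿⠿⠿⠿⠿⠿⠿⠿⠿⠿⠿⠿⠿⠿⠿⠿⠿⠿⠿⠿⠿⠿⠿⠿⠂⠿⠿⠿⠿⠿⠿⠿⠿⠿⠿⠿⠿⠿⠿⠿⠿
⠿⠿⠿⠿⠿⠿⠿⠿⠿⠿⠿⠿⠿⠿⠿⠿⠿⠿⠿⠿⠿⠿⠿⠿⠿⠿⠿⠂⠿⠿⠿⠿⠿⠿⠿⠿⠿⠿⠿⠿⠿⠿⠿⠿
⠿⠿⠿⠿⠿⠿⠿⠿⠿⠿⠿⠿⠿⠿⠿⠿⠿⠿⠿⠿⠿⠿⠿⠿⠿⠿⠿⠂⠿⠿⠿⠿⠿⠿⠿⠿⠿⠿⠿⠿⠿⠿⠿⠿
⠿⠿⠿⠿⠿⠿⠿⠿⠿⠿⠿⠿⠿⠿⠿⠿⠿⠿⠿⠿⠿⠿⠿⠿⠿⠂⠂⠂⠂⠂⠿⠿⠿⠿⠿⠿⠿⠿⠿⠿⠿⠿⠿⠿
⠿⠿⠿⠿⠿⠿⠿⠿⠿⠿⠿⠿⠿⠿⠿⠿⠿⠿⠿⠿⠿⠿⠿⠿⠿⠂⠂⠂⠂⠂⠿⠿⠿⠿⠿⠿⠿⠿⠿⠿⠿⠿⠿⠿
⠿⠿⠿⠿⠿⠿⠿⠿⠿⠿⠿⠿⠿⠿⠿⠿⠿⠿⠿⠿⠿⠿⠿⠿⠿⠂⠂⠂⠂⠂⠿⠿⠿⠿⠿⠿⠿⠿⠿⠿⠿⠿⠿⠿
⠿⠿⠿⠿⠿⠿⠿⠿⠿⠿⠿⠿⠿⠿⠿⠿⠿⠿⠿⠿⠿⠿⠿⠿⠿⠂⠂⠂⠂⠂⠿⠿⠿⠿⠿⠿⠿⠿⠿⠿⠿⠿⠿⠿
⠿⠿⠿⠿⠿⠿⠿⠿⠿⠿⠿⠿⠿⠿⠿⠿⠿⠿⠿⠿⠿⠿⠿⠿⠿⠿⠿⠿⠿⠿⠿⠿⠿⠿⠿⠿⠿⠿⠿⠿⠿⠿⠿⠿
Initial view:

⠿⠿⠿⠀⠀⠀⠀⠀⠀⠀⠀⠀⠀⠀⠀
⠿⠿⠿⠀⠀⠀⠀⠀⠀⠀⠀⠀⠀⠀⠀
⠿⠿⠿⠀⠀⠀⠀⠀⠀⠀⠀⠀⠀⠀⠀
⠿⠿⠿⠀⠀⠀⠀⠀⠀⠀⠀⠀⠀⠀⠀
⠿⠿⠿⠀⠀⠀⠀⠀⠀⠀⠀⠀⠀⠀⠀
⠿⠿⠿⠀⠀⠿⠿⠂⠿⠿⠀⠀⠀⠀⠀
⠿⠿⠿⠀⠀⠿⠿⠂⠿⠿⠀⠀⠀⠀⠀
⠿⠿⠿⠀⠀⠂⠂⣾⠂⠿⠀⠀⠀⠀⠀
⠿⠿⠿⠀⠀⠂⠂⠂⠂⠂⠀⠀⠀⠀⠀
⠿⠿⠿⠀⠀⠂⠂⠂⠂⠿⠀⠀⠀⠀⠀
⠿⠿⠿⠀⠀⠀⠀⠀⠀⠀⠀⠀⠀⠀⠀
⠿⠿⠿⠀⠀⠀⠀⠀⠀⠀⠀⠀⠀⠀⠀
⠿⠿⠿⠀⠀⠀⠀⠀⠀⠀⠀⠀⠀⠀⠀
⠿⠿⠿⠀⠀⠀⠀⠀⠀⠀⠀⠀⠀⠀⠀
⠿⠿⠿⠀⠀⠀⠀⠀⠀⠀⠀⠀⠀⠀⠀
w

⠿⠿⠿⠿⠀⠀⠀⠀⠀⠀⠀⠀⠀⠀⠀
⠿⠿⠿⠿⠀⠀⠀⠀⠀⠀⠀⠀⠀⠀⠀
⠿⠿⠿⠿⠀⠀⠀⠀⠀⠀⠀⠀⠀⠀⠀
⠿⠿⠿⠿⠀⠀⠀⠀⠀⠀⠀⠀⠀⠀⠀
⠿⠿⠿⠿⠀⠀⠀⠀⠀⠀⠀⠀⠀⠀⠀
⠿⠿⠿⠿⠀⠿⠿⠿⠂⠿⠿⠀⠀⠀⠀
⠿⠿⠿⠿⠀⠿⠿⠿⠂⠿⠿⠀⠀⠀⠀
⠿⠿⠿⠿⠀⠿⠂⣾⠂⠂⠿⠀⠀⠀⠀
⠿⠿⠿⠿⠀⠿⠂⠂⠂⠂⠂⠀⠀⠀⠀
⠿⠿⠿⠿⠀⠿⠂⠂⠂⠂⠿⠀⠀⠀⠀
⠿⠿⠿⠿⠀⠀⠀⠀⠀⠀⠀⠀⠀⠀⠀
⠿⠿⠿⠿⠀⠀⠀⠀⠀⠀⠀⠀⠀⠀⠀
⠿⠿⠿⠿⠀⠀⠀⠀⠀⠀⠀⠀⠀⠀⠀
⠿⠿⠿⠿⠀⠀⠀⠀⠀⠀⠀⠀⠀⠀⠀
⠿⠿⠿⠿⠀⠀⠀⠀⠀⠀⠀⠀⠀⠀⠀

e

⠿⠿⠿⠀⠀⠀⠀⠀⠀⠀⠀⠀⠀⠀⠀
⠿⠿⠿⠀⠀⠀⠀⠀⠀⠀⠀⠀⠀⠀⠀
⠿⠿⠿⠀⠀⠀⠀⠀⠀⠀⠀⠀⠀⠀⠀
⠿⠿⠿⠀⠀⠀⠀⠀⠀⠀⠀⠀⠀⠀⠀
⠿⠿⠿⠀⠀⠀⠀⠀⠀⠀⠀⠀⠀⠀⠀
⠿⠿⠿⠀⠿⠿⠿⠂⠿⠿⠀⠀⠀⠀⠀
⠿⠿⠿⠀⠿⠿⠿⠂⠿⠿⠀⠀⠀⠀⠀
⠿⠿⠿⠀⠿⠂⠂⣾⠂⠿⠀⠀⠀⠀⠀
⠿⠿⠿⠀⠿⠂⠂⠂⠂⠂⠀⠀⠀⠀⠀
⠿⠿⠿⠀⠿⠂⠂⠂⠂⠿⠀⠀⠀⠀⠀
⠿⠿⠿⠀⠀⠀⠀⠀⠀⠀⠀⠀⠀⠀⠀
⠿⠿⠿⠀⠀⠀⠀⠀⠀⠀⠀⠀⠀⠀⠀
⠿⠿⠿⠀⠀⠀⠀⠀⠀⠀⠀⠀⠀⠀⠀
⠿⠿⠿⠀⠀⠀⠀⠀⠀⠀⠀⠀⠀⠀⠀
⠿⠿⠿⠀⠀⠀⠀⠀⠀⠀⠀⠀⠀⠀⠀

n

⠿⠿⠿⠀⠀⠀⠀⠀⠀⠀⠀⠀⠀⠀⠀
⠿⠿⠿⠀⠀⠀⠀⠀⠀⠀⠀⠀⠀⠀⠀
⠿⠿⠿⠀⠀⠀⠀⠀⠀⠀⠀⠀⠀⠀⠀
⠿⠿⠿⠀⠀⠀⠀⠀⠀⠀⠀⠀⠀⠀⠀
⠿⠿⠿⠀⠀⠀⠀⠀⠀⠀⠀⠀⠀⠀⠀
⠿⠿⠿⠀⠀⠿⠿⠂⠿⠿⠀⠀⠀⠀⠀
⠿⠿⠿⠀⠿⠿⠿⠂⠿⠿⠀⠀⠀⠀⠀
⠿⠿⠿⠀⠿⠿⠿⣾⠿⠿⠀⠀⠀⠀⠀
⠿⠿⠿⠀⠿⠂⠂⠂⠂⠿⠀⠀⠀⠀⠀
⠿⠿⠿⠀⠿⠂⠂⠂⠂⠂⠀⠀⠀⠀⠀
⠿⠿⠿⠀⠿⠂⠂⠂⠂⠿⠀⠀⠀⠀⠀
⠿⠿⠿⠀⠀⠀⠀⠀⠀⠀⠀⠀⠀⠀⠀
⠿⠿⠿⠀⠀⠀⠀⠀⠀⠀⠀⠀⠀⠀⠀
⠿⠿⠿⠀⠀⠀⠀⠀⠀⠀⠀⠀⠀⠀⠀
⠿⠿⠿⠀⠀⠀⠀⠀⠀⠀⠀⠀⠀⠀⠀

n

⠿⠿⠿⠀⠀⠀⠀⠀⠀⠀⠀⠀⠀⠀⠀
⠿⠿⠿⠀⠀⠀⠀⠀⠀⠀⠀⠀⠀⠀⠀
⠿⠿⠿⠀⠀⠀⠀⠀⠀⠀⠀⠀⠀⠀⠀
⠿⠿⠿⠀⠀⠀⠀⠀⠀⠀⠀⠀⠀⠀⠀
⠿⠿⠿⠀⠀⠀⠀⠀⠀⠀⠀⠀⠀⠀⠀
⠿⠿⠿⠀⠀⠿⠿⠂⠿⠿⠀⠀⠀⠀⠀
⠿⠿⠿⠀⠀⠿⠿⠂⠿⠿⠀⠀⠀⠀⠀
⠿⠿⠿⠀⠿⠿⠿⣾⠿⠿⠀⠀⠀⠀⠀
⠿⠿⠿⠀⠿⠿⠿⠂⠿⠿⠀⠀⠀⠀⠀
⠿⠿⠿⠀⠿⠂⠂⠂⠂⠿⠀⠀⠀⠀⠀
⠿⠿⠿⠀⠿⠂⠂⠂⠂⠂⠀⠀⠀⠀⠀
⠿⠿⠿⠀⠿⠂⠂⠂⠂⠿⠀⠀⠀⠀⠀
⠿⠿⠿⠀⠀⠀⠀⠀⠀⠀⠀⠀⠀⠀⠀
⠿⠿⠿⠀⠀⠀⠀⠀⠀⠀⠀⠀⠀⠀⠀
⠿⠿⠿⠀⠀⠀⠀⠀⠀⠀⠀⠀⠀⠀⠀

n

⠿⠿⠿⠀⠀⠀⠀⠀⠀⠀⠀⠀⠀⠀⠀
⠿⠿⠿⠀⠀⠀⠀⠀⠀⠀⠀⠀⠀⠀⠀
⠿⠿⠿⠀⠀⠀⠀⠀⠀⠀⠀⠀⠀⠀⠀
⠿⠿⠿⠀⠀⠀⠀⠀⠀⠀⠀⠀⠀⠀⠀
⠿⠿⠿⠀⠀⠀⠀⠀⠀⠀⠀⠀⠀⠀⠀
⠿⠿⠿⠀⠀⠿⠿⠂⠿⠿⠀⠀⠀⠀⠀
⠿⠿⠿⠀⠀⠿⠿⠂⠿⠿⠀⠀⠀⠀⠀
⠿⠿⠿⠀⠀⠿⠿⣾⠿⠿⠀⠀⠀⠀⠀
⠿⠿⠿⠀⠿⠿⠿⠂⠿⠿⠀⠀⠀⠀⠀
⠿⠿⠿⠀⠿⠿⠿⠂⠿⠿⠀⠀⠀⠀⠀
⠿⠿⠿⠀⠿⠂⠂⠂⠂⠿⠀⠀⠀⠀⠀
⠿⠿⠿⠀⠿⠂⠂⠂⠂⠂⠀⠀⠀⠀⠀
⠿⠿⠿⠀⠿⠂⠂⠂⠂⠿⠀⠀⠀⠀⠀
⠿⠿⠿⠀⠀⠀⠀⠀⠀⠀⠀⠀⠀⠀⠀
⠿⠿⠿⠀⠀⠀⠀⠀⠀⠀⠀⠀⠀⠀⠀

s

⠿⠿⠿⠀⠀⠀⠀⠀⠀⠀⠀⠀⠀⠀⠀
⠿⠿⠿⠀⠀⠀⠀⠀⠀⠀⠀⠀⠀⠀⠀
⠿⠿⠿⠀⠀⠀⠀⠀⠀⠀⠀⠀⠀⠀⠀
⠿⠿⠿⠀⠀⠀⠀⠀⠀⠀⠀⠀⠀⠀⠀
⠿⠿⠿⠀⠀⠿⠿⠂⠿⠿⠀⠀⠀⠀⠀
⠿⠿⠿⠀⠀⠿⠿⠂⠿⠿⠀⠀⠀⠀⠀
⠿⠿⠿⠀⠀⠿⠿⠂⠿⠿⠀⠀⠀⠀⠀
⠿⠿⠿⠀⠿⠿⠿⣾⠿⠿⠀⠀⠀⠀⠀
⠿⠿⠿⠀⠿⠿⠿⠂⠿⠿⠀⠀⠀⠀⠀
⠿⠿⠿⠀⠿⠂⠂⠂⠂⠿⠀⠀⠀⠀⠀
⠿⠿⠿⠀⠿⠂⠂⠂⠂⠂⠀⠀⠀⠀⠀
⠿⠿⠿⠀⠿⠂⠂⠂⠂⠿⠀⠀⠀⠀⠀
⠿⠿⠿⠀⠀⠀⠀⠀⠀⠀⠀⠀⠀⠀⠀
⠿⠿⠿⠀⠀⠀⠀⠀⠀⠀⠀⠀⠀⠀⠀
⠿⠿⠿⠀⠀⠀⠀⠀⠀⠀⠀⠀⠀⠀⠀

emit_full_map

⠀⠿⠿⠂⠿⠿
⠀⠿⠿⠂⠿⠿
⠀⠿⠿⠂⠿⠿
⠿⠿⠿⣾⠿⠿
⠿⠿⠿⠂⠿⠿
⠿⠂⠂⠂⠂⠿
⠿⠂⠂⠂⠂⠂
⠿⠂⠂⠂⠂⠿

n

⠿⠿⠿⠀⠀⠀⠀⠀⠀⠀⠀⠀⠀⠀⠀
⠿⠿⠿⠀⠀⠀⠀⠀⠀⠀⠀⠀⠀⠀⠀
⠿⠿⠿⠀⠀⠀⠀⠀⠀⠀⠀⠀⠀⠀⠀
⠿⠿⠿⠀⠀⠀⠀⠀⠀⠀⠀⠀⠀⠀⠀
⠿⠿⠿⠀⠀⠀⠀⠀⠀⠀⠀⠀⠀⠀⠀
⠿⠿⠿⠀⠀⠿⠿⠂⠿⠿⠀⠀⠀⠀⠀
⠿⠿⠿⠀⠀⠿⠿⠂⠿⠿⠀⠀⠀⠀⠀
⠿⠿⠿⠀⠀⠿⠿⣾⠿⠿⠀⠀⠀⠀⠀
⠿⠿⠿⠀⠿⠿⠿⠂⠿⠿⠀⠀⠀⠀⠀
⠿⠿⠿⠀⠿⠿⠿⠂⠿⠿⠀⠀⠀⠀⠀
⠿⠿⠿⠀⠿⠂⠂⠂⠂⠿⠀⠀⠀⠀⠀
⠿⠿⠿⠀⠿⠂⠂⠂⠂⠂⠀⠀⠀⠀⠀
⠿⠿⠿⠀⠿⠂⠂⠂⠂⠿⠀⠀⠀⠀⠀
⠿⠿⠿⠀⠀⠀⠀⠀⠀⠀⠀⠀⠀⠀⠀
⠿⠿⠿⠀⠀⠀⠀⠀⠀⠀⠀⠀⠀⠀⠀

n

⠿⠿⠿⠀⠀⠀⠀⠀⠀⠀⠀⠀⠀⠀⠀
⠿⠿⠿⠀⠀⠀⠀⠀⠀⠀⠀⠀⠀⠀⠀
⠿⠿⠿⠀⠀⠀⠀⠀⠀⠀⠀⠀⠀⠀⠀
⠿⠿⠿⠀⠀⠀⠀⠀⠀⠀⠀⠀⠀⠀⠀
⠿⠿⠿⠀⠀⠀⠀⠀⠀⠀⠀⠀⠀⠀⠀
⠿⠿⠿⠀⠀⠿⠿⠂⠿⠿⠀⠀⠀⠀⠀
⠿⠿⠿⠀⠀⠿⠿⠂⠿⠿⠀⠀⠀⠀⠀
⠿⠿⠿⠀⠀⠿⠿⣾⠿⠿⠀⠀⠀⠀⠀
⠿⠿⠿⠀⠀⠿⠿⠂⠿⠿⠀⠀⠀⠀⠀
⠿⠿⠿⠀⠿⠿⠿⠂⠿⠿⠀⠀⠀⠀⠀
⠿⠿⠿⠀⠿⠿⠿⠂⠿⠿⠀⠀⠀⠀⠀
⠿⠿⠿⠀⠿⠂⠂⠂⠂⠿⠀⠀⠀⠀⠀
⠿⠿⠿⠀⠿⠂⠂⠂⠂⠂⠀⠀⠀⠀⠀
⠿⠿⠿⠀⠿⠂⠂⠂⠂⠿⠀⠀⠀⠀⠀
⠿⠿⠿⠀⠀⠀⠀⠀⠀⠀⠀⠀⠀⠀⠀

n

⠿⠿⠿⠀⠀⠀⠀⠀⠀⠀⠀⠀⠀⠀⠀
⠿⠿⠿⠀⠀⠀⠀⠀⠀⠀⠀⠀⠀⠀⠀
⠿⠿⠿⠀⠀⠀⠀⠀⠀⠀⠀⠀⠀⠀⠀
⠿⠿⠿⠀⠀⠀⠀⠀⠀⠀⠀⠀⠀⠀⠀
⠿⠿⠿⠀⠀⠀⠀⠀⠀⠀⠀⠀⠀⠀⠀
⠿⠿⠿⠀⠀⠿⠿⠂⠿⠿⠀⠀⠀⠀⠀
⠿⠿⠿⠀⠀⠿⠿⠂⠿⠿⠀⠀⠀⠀⠀
⠿⠿⠿⠀⠀⠿⠿⣾⠿⠿⠀⠀⠀⠀⠀
⠿⠿⠿⠀⠀⠿⠿⠂⠿⠿⠀⠀⠀⠀⠀
⠿⠿⠿⠀⠀⠿⠿⠂⠿⠿⠀⠀⠀⠀⠀
⠿⠿⠿⠀⠿⠿⠿⠂⠿⠿⠀⠀⠀⠀⠀
⠿⠿⠿⠀⠿⠿⠿⠂⠿⠿⠀⠀⠀⠀⠀
⠿⠿⠿⠀⠿⠂⠂⠂⠂⠿⠀⠀⠀⠀⠀
⠿⠿⠿⠀⠿⠂⠂⠂⠂⠂⠀⠀⠀⠀⠀
⠿⠿⠿⠀⠿⠂⠂⠂⠂⠿⠀⠀⠀⠀⠀

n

⠿⠿⠿⠀⠀⠀⠀⠀⠀⠀⠀⠀⠀⠀⠀
⠿⠿⠿⠀⠀⠀⠀⠀⠀⠀⠀⠀⠀⠀⠀
⠿⠿⠿⠀⠀⠀⠀⠀⠀⠀⠀⠀⠀⠀⠀
⠿⠿⠿⠀⠀⠀⠀⠀⠀⠀⠀⠀⠀⠀⠀
⠿⠿⠿⠀⠀⠀⠀⠀⠀⠀⠀⠀⠀⠀⠀
⠿⠿⠿⠀⠀⠿⠿⠂⠿⠿⠀⠀⠀⠀⠀
⠿⠿⠿⠀⠀⠿⠿⠂⠿⠿⠀⠀⠀⠀⠀
⠿⠿⠿⠀⠀⠿⠿⣾⠿⠿⠀⠀⠀⠀⠀
⠿⠿⠿⠀⠀⠿⠿⠂⠿⠿⠀⠀⠀⠀⠀
⠿⠿⠿⠀⠀⠿⠿⠂⠿⠿⠀⠀⠀⠀⠀
⠿⠿⠿⠀⠀⠿⠿⠂⠿⠿⠀⠀⠀⠀⠀
⠿⠿⠿⠀⠿⠿⠿⠂⠿⠿⠀⠀⠀⠀⠀
⠿⠿⠿⠀⠿⠿⠿⠂⠿⠿⠀⠀⠀⠀⠀
⠿⠿⠿⠀⠿⠂⠂⠂⠂⠿⠀⠀⠀⠀⠀
⠿⠿⠿⠀⠿⠂⠂⠂⠂⠂⠀⠀⠀⠀⠀

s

⠿⠿⠿⠀⠀⠀⠀⠀⠀⠀⠀⠀⠀⠀⠀
⠿⠿⠿⠀⠀⠀⠀⠀⠀⠀⠀⠀⠀⠀⠀
⠿⠿⠿⠀⠀⠀⠀⠀⠀⠀⠀⠀⠀⠀⠀
⠿⠿⠿⠀⠀⠀⠀⠀⠀⠀⠀⠀⠀⠀⠀
⠿⠿⠿⠀⠀⠿⠿⠂⠿⠿⠀⠀⠀⠀⠀
⠿⠿⠿⠀⠀⠿⠿⠂⠿⠿⠀⠀⠀⠀⠀
⠿⠿⠿⠀⠀⠿⠿⠂⠿⠿⠀⠀⠀⠀⠀
⠿⠿⠿⠀⠀⠿⠿⣾⠿⠿⠀⠀⠀⠀⠀
⠿⠿⠿⠀⠀⠿⠿⠂⠿⠿⠀⠀⠀⠀⠀
⠿⠿⠿⠀⠀⠿⠿⠂⠿⠿⠀⠀⠀⠀⠀
⠿⠿⠿⠀⠿⠿⠿⠂⠿⠿⠀⠀⠀⠀⠀
⠿⠿⠿⠀⠿⠿⠿⠂⠿⠿⠀⠀⠀⠀⠀
⠿⠿⠿⠀⠿⠂⠂⠂⠂⠿⠀⠀⠀⠀⠀
⠿⠿⠿⠀⠿⠂⠂⠂⠂⠂⠀⠀⠀⠀⠀
⠿⠿⠿⠀⠿⠂⠂⠂⠂⠿⠀⠀⠀⠀⠀

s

⠿⠿⠿⠀⠀⠀⠀⠀⠀⠀⠀⠀⠀⠀⠀
⠿⠿⠿⠀⠀⠀⠀⠀⠀⠀⠀⠀⠀⠀⠀
⠿⠿⠿⠀⠀⠀⠀⠀⠀⠀⠀⠀⠀⠀⠀
⠿⠿⠿⠀⠀⠿⠿⠂⠿⠿⠀⠀⠀⠀⠀
⠿⠿⠿⠀⠀⠿⠿⠂⠿⠿⠀⠀⠀⠀⠀
⠿⠿⠿⠀⠀⠿⠿⠂⠿⠿⠀⠀⠀⠀⠀
⠿⠿⠿⠀⠀⠿⠿⠂⠿⠿⠀⠀⠀⠀⠀
⠿⠿⠿⠀⠀⠿⠿⣾⠿⠿⠀⠀⠀⠀⠀
⠿⠿⠿⠀⠀⠿⠿⠂⠿⠿⠀⠀⠀⠀⠀
⠿⠿⠿⠀⠿⠿⠿⠂⠿⠿⠀⠀⠀⠀⠀
⠿⠿⠿⠀⠿⠿⠿⠂⠿⠿⠀⠀⠀⠀⠀
⠿⠿⠿⠀⠿⠂⠂⠂⠂⠿⠀⠀⠀⠀⠀
⠿⠿⠿⠀⠿⠂⠂⠂⠂⠂⠀⠀⠀⠀⠀
⠿⠿⠿⠀⠿⠂⠂⠂⠂⠿⠀⠀⠀⠀⠀
⠿⠿⠿⠀⠀⠀⠀⠀⠀⠀⠀⠀⠀⠀⠀

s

⠿⠿⠿⠀⠀⠀⠀⠀⠀⠀⠀⠀⠀⠀⠀
⠿⠿⠿⠀⠀⠀⠀⠀⠀⠀⠀⠀⠀⠀⠀
⠿⠿⠿⠀⠀⠿⠿⠂⠿⠿⠀⠀⠀⠀⠀
⠿⠿⠿⠀⠀⠿⠿⠂⠿⠿⠀⠀⠀⠀⠀
⠿⠿⠿⠀⠀⠿⠿⠂⠿⠿⠀⠀⠀⠀⠀
⠿⠿⠿⠀⠀⠿⠿⠂⠿⠿⠀⠀⠀⠀⠀
⠿⠿⠿⠀⠀⠿⠿⠂⠿⠿⠀⠀⠀⠀⠀
⠿⠿⠿⠀⠀⠿⠿⣾⠿⠿⠀⠀⠀⠀⠀
⠿⠿⠿⠀⠿⠿⠿⠂⠿⠿⠀⠀⠀⠀⠀
⠿⠿⠿⠀⠿⠿⠿⠂⠿⠿⠀⠀⠀⠀⠀
⠿⠿⠿⠀⠿⠂⠂⠂⠂⠿⠀⠀⠀⠀⠀
⠿⠿⠿⠀⠿⠂⠂⠂⠂⠂⠀⠀⠀⠀⠀
⠿⠿⠿⠀⠿⠂⠂⠂⠂⠿⠀⠀⠀⠀⠀
⠿⠿⠿⠀⠀⠀⠀⠀⠀⠀⠀⠀⠀⠀⠀
⠿⠿⠿⠀⠀⠀⠀⠀⠀⠀⠀⠀⠀⠀⠀

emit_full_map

⠀⠿⠿⠂⠿⠿
⠀⠿⠿⠂⠿⠿
⠀⠿⠿⠂⠿⠿
⠀⠿⠿⠂⠿⠿
⠀⠿⠿⠂⠿⠿
⠀⠿⠿⣾⠿⠿
⠿⠿⠿⠂⠿⠿
⠿⠿⠿⠂⠿⠿
⠿⠂⠂⠂⠂⠿
⠿⠂⠂⠂⠂⠂
⠿⠂⠂⠂⠂⠿


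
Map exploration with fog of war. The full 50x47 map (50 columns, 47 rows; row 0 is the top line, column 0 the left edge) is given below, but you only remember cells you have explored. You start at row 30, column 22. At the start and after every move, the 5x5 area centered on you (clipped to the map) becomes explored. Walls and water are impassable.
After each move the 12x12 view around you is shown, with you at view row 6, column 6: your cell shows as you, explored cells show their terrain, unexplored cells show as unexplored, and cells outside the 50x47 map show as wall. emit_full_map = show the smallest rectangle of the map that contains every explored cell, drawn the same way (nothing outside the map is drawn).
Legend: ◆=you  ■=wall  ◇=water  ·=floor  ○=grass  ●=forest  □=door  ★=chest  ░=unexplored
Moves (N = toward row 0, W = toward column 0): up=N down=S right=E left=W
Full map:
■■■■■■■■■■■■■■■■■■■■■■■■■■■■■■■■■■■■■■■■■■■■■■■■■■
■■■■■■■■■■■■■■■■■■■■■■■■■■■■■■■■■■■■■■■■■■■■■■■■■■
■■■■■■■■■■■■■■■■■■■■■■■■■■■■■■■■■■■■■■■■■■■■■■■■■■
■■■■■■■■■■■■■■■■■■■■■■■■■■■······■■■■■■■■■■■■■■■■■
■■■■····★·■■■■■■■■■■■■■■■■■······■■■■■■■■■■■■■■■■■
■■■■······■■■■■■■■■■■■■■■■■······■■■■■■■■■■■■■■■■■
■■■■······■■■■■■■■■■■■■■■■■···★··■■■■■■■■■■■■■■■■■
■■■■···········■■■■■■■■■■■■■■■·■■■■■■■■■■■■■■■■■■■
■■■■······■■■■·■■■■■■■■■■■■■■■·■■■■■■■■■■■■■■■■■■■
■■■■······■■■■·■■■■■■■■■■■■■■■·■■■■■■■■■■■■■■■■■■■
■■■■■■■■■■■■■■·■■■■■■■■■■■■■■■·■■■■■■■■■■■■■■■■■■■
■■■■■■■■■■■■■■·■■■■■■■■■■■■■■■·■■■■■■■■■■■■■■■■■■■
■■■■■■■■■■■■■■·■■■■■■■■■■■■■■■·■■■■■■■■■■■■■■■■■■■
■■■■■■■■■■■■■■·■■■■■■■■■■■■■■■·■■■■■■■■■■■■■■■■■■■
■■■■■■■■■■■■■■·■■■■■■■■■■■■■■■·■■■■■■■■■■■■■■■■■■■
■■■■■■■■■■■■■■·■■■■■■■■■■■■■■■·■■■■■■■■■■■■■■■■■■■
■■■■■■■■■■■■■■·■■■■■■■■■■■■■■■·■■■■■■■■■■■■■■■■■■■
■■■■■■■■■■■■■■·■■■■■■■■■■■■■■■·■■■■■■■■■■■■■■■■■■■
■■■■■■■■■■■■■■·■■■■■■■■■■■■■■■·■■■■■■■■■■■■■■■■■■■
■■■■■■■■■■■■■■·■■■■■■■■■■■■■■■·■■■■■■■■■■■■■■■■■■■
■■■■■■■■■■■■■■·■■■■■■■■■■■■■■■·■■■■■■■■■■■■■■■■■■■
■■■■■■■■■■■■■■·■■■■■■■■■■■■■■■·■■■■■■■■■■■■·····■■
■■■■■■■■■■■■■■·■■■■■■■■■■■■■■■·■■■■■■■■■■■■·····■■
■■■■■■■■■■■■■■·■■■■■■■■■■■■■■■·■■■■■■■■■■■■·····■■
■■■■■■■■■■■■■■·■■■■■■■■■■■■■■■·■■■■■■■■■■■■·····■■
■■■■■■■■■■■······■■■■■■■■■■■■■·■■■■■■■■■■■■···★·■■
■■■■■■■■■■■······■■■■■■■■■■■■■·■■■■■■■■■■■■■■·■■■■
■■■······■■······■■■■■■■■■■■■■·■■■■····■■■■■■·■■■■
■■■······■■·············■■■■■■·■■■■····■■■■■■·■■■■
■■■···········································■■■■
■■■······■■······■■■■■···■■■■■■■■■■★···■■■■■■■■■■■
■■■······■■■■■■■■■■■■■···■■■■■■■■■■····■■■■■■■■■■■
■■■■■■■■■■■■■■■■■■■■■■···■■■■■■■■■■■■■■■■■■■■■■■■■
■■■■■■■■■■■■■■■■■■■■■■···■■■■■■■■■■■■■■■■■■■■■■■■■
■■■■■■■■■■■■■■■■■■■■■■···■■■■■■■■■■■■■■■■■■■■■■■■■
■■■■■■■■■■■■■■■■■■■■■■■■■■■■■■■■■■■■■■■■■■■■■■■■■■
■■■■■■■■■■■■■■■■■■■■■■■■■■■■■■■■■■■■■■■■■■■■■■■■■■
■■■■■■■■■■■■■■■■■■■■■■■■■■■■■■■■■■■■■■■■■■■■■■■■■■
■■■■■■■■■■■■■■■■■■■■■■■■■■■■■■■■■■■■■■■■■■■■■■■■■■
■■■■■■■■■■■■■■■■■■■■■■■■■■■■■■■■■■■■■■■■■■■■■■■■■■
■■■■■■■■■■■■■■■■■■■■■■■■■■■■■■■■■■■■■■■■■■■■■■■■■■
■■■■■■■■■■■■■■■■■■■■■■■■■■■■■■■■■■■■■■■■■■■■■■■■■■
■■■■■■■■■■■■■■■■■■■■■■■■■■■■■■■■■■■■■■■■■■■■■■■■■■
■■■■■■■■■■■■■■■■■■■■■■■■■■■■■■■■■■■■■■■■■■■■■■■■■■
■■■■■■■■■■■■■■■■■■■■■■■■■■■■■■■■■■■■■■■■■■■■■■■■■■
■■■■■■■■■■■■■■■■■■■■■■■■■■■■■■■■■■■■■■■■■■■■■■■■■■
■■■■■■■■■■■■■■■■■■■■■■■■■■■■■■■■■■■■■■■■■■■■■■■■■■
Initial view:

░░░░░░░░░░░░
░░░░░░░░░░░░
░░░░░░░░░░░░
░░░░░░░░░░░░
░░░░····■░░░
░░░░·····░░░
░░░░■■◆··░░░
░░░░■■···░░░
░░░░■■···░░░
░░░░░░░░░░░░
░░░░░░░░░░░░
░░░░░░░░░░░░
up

░░░░░░░░░░░░
░░░░░░░░░░░░
░░░░░░░░░░░░
░░░░░░░░░░░░
░░░░■■■■■░░░
░░░░····■░░░
░░░░··◆··░░░
░░░░■■···░░░
░░░░■■···░░░
░░░░■■···░░░
░░░░░░░░░░░░
░░░░░░░░░░░░

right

░░░░░░░░░░░░
░░░░░░░░░░░░
░░░░░░░░░░░░
░░░░░░░░░░░░
░░░■■■■■■░░░
░░░····■■░░░
░░░···◆··░░░
░░░■■···■░░░
░░░■■···■░░░
░░░■■···░░░░
░░░░░░░░░░░░
░░░░░░░░░░░░

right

░░░░░░░░░░░░
░░░░░░░░░░░░
░░░░░░░░░░░░
░░░░░░░░░░░░
░░■■■■■■■░░░
░░····■■■░░░
░░····◆··░░░
░░■■···■■░░░
░░■■···■■░░░
░░■■···░░░░░
░░░░░░░░░░░░
░░░░░░░░░░░░

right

░░░░░░░░░░░░
░░░░░░░░░░░░
░░░░░░░░░░░░
░░░░░░░░░░░░
░■■■■■■■■░░░
░····■■■■░░░
░·····◆··░░░
░■■···■■■░░░
░■■···■■■░░░
░■■···░░░░░░
░░░░░░░░░░░░
░░░░░░░░░░░░

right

░░░░░░░░░░░░
░░░░░░░░░░░░
░░░░░░░░░░░░
░░░░░░░░░░░░
■■■■■■■■■░░░
····■■■■■░░░
······◆··░░░
■■···■■■■░░░
■■···■■■■░░░
■■···░░░░░░░
░░░░░░░░░░░░
░░░░░░░░░░░░

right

░░░░░░░░░░░░
░░░░░░░░░░░░
░░░░░░░░░░░░
░░░░░░░░░░░░
■■■■■■■■■░░░
···■■■■■■░░░
······◆··░░░
■···■■■■■░░░
■···■■■■■░░░
■···░░░░░░░░
░░░░░░░░░░░░
░░░░░░░░░░░░

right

░░░░░░░░░░░░
░░░░░░░░░░░░
░░░░░░░░░░░░
░░░░░░░░░░░░
■■■■■■■■·░░░
··■■■■■■·░░░
······◆··░░░
···■■■■■■░░░
···■■■■■■░░░
···░░░░░░░░░
░░░░░░░░░░░░
░░░░░░░░░░░░

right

░░░░░░░░░░░░
░░░░░░░░░░░░
░░░░░░░░░░░░
░░░░░░░░░░░░
■■■■■■■·■░░░
·■■■■■■·■░░░
······◆··░░░
··■■■■■■■░░░
··■■■■■■■░░░
··░░░░░░░░░░
░░░░░░░░░░░░
░░░░░░░░░░░░

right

░░░░░░░░░░░░
░░░░░░░░░░░░
░░░░░░░░░░░░
░░░░░░░░░░░░
■■■■■■·■■░░░
■■■■■■·■■░░░
······◆··░░░
·■■■■■■■■░░░
·■■■■■■■■░░░
·░░░░░░░░░░░
░░░░░░░░░░░░
░░░░░░░░░░░░

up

░░░░░░░░░░░░
░░░░░░░░░░░░
░░░░░░░░░░░░
░░░░░░░░░░░░
░░░░■■·■■░░░
■■■■■■·■■░░░
■■■■■■◆■■░░░
·········░░░
·■■■■■■■■░░░
·■■■■■■■■░░░
·░░░░░░░░░░░
░░░░░░░░░░░░

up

░░░░░░░░░░░░
░░░░░░░░░░░░
░░░░░░░░░░░░
░░░░░░░░░░░░
░░░░■■·■■░░░
░░░░■■·■■░░░
■■■■■■◆■■░░░
■■■■■■·■■░░░
·········░░░
·■■■■■■■■░░░
·■■■■■■■■░░░
·░░░░░░░░░░░

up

░░░░░░░░░░░░
░░░░░░░░░░░░
░░░░░░░░░░░░
░░░░░░░░░░░░
░░░░■■·■■░░░
░░░░■■·■■░░░
░░░░■■◆■■░░░
■■■■■■·■■░░░
■■■■■■·■■░░░
·········░░░
·■■■■■■■■░░░
·■■■■■■■■░░░

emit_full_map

░░░░░░░░■■·■■
░░░░░░░░■■·■■
░░░░░░░░■■◆■■
■■■■■■■■■■·■■
····■■■■■■·■■
·············
■■···■■■■■■■■
■■···■■■■■■■■
■■···░░░░░░░░

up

░░░░░░░░░░░░
░░░░░░░░░░░░
░░░░░░░░░░░░
░░░░░░░░░░░░
░░░░■■·■■░░░
░░░░■■·■■░░░
░░░░■■◆■■░░░
░░░░■■·■■░░░
■■■■■■·■■░░░
■■■■■■·■■░░░
·········░░░
·■■■■■■■■░░░

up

░░░░░░░░░░░░
░░░░░░░░░░░░
░░░░░░░░░░░░
░░░░░░░░░░░░
░░░░■■·■■░░░
░░░░■■·■■░░░
░░░░■■◆■■░░░
░░░░■■·■■░░░
░░░░■■·■■░░░
■■■■■■·■■░░░
■■■■■■·■■░░░
·········░░░

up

░░░░░░░░░░░░
░░░░░░░░░░░░
░░░░░░░░░░░░
░░░░░░░░░░░░
░░░░■■·■■░░░
░░░░■■·■■░░░
░░░░■■◆■■░░░
░░░░■■·■■░░░
░░░░■■·■■░░░
░░░░■■·■■░░░
■■■■■■·■■░░░
■■■■■■·■■░░░

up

░░░░░░░░░░░░
░░░░░░░░░░░░
░░░░░░░░░░░░
░░░░░░░░░░░░
░░░░■■·■■░░░
░░░░■■·■■░░░
░░░░■■◆■■░░░
░░░░■■·■■░░░
░░░░■■·■■░░░
░░░░■■·■■░░░
░░░░■■·■■░░░
■■■■■■·■■░░░

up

░░░░░░░░░░░░
░░░░░░░░░░░░
░░░░░░░░░░░░
░░░░░░░░░░░░
░░░░■■·■■░░░
░░░░■■·■■░░░
░░░░■■◆■■░░░
░░░░■■·■■░░░
░░░░■■·■■░░░
░░░░■■·■■░░░
░░░░■■·■■░░░
░░░░■■·■■░░░

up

░░░░░░░░░░░░
░░░░░░░░░░░░
░░░░░░░░░░░░
░░░░░░░░░░░░
░░░░■■·■■░░░
░░░░■■·■■░░░
░░░░■■◆■■░░░
░░░░■■·■■░░░
░░░░■■·■■░░░
░░░░■■·■■░░░
░░░░■■·■■░░░
░░░░■■·■■░░░

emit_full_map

░░░░░░░░■■·■■
░░░░░░░░■■·■■
░░░░░░░░■■◆■■
░░░░░░░░■■·■■
░░░░░░░░■■·■■
░░░░░░░░■■·■■
░░░░░░░░■■·■■
░░░░░░░░■■·■■
░░░░░░░░■■·■■
■■■■■■■■■■·■■
····■■■■■■·■■
·············
■■···■■■■■■■■
■■···■■■■■■■■
■■···░░░░░░░░


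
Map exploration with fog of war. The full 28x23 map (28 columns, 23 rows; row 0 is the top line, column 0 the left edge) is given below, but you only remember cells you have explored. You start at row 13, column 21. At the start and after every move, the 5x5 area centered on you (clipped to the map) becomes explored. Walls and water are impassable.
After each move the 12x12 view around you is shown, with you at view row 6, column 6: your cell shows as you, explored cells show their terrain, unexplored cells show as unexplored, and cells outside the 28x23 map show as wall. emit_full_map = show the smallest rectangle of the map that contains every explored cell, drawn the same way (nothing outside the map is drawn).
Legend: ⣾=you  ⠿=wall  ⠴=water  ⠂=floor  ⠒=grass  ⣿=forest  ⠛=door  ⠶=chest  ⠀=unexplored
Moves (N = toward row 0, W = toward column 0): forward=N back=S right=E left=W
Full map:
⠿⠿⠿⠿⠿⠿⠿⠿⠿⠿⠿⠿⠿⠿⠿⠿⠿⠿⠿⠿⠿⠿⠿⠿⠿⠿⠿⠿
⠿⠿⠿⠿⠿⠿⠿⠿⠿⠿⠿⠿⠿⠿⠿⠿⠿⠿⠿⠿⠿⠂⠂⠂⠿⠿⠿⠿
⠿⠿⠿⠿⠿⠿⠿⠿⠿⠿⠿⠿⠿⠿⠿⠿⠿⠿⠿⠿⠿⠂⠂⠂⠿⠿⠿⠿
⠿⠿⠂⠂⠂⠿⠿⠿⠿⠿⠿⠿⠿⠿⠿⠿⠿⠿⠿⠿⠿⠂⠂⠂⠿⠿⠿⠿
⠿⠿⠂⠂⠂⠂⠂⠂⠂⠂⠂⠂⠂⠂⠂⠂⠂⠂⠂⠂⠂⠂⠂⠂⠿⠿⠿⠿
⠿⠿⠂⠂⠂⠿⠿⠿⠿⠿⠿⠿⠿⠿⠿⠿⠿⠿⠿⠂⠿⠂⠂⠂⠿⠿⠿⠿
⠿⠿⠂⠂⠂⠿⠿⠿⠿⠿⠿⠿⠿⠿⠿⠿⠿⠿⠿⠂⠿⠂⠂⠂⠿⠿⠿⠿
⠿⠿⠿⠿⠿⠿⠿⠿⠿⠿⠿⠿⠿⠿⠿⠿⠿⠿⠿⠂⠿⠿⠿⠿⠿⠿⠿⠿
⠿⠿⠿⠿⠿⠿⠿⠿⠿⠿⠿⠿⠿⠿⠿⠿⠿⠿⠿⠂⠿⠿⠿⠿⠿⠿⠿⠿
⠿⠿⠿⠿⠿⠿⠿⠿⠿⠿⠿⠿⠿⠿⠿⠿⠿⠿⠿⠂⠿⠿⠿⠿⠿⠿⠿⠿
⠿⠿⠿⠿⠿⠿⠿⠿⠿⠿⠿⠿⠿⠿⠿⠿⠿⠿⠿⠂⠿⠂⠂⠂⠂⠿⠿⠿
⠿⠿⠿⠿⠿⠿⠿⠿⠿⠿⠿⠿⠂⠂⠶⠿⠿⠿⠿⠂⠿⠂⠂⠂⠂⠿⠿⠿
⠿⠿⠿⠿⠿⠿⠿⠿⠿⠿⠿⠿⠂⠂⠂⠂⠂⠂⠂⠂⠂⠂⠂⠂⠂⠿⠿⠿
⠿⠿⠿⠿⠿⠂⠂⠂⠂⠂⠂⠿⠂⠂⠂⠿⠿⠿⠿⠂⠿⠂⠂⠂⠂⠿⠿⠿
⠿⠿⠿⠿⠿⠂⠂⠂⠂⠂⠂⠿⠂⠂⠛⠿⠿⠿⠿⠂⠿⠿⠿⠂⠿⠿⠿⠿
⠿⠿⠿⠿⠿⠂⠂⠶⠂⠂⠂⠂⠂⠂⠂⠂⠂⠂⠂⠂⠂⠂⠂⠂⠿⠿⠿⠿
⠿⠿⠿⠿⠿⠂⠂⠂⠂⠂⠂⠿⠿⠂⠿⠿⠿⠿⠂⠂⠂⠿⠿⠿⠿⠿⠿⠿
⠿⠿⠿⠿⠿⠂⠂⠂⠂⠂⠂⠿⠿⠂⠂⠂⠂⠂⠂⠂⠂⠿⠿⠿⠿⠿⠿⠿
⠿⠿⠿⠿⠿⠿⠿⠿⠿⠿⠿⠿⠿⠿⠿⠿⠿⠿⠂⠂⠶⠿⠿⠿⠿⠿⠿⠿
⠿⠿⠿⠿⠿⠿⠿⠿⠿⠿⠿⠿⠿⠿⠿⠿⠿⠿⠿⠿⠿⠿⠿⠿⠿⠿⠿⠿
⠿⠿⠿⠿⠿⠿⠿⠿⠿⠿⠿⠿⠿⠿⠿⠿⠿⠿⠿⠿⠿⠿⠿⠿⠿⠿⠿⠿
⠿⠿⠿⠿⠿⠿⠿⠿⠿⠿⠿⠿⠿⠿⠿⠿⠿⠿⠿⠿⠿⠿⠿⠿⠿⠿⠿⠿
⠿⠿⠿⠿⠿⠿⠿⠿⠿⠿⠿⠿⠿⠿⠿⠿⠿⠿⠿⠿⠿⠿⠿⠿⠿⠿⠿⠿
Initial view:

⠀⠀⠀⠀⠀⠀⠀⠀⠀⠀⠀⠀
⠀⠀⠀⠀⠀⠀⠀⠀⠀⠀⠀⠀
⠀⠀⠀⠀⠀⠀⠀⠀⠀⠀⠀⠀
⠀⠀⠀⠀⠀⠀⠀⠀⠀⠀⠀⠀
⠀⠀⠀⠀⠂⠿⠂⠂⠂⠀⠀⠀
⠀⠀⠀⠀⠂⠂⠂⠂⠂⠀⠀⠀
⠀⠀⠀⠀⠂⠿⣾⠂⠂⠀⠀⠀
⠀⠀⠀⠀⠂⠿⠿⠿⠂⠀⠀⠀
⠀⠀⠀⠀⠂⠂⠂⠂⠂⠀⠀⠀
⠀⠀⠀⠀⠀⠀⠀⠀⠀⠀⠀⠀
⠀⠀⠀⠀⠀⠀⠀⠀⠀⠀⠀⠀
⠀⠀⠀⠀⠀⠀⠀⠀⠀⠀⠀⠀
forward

⠀⠀⠀⠀⠀⠀⠀⠀⠀⠀⠀⠀
⠀⠀⠀⠀⠀⠀⠀⠀⠀⠀⠀⠀
⠀⠀⠀⠀⠀⠀⠀⠀⠀⠀⠀⠀
⠀⠀⠀⠀⠀⠀⠀⠀⠀⠀⠀⠀
⠀⠀⠀⠀⠂⠿⠂⠂⠂⠀⠀⠀
⠀⠀⠀⠀⠂⠿⠂⠂⠂⠀⠀⠀
⠀⠀⠀⠀⠂⠂⣾⠂⠂⠀⠀⠀
⠀⠀⠀⠀⠂⠿⠂⠂⠂⠀⠀⠀
⠀⠀⠀⠀⠂⠿⠿⠿⠂⠀⠀⠀
⠀⠀⠀⠀⠂⠂⠂⠂⠂⠀⠀⠀
⠀⠀⠀⠀⠀⠀⠀⠀⠀⠀⠀⠀
⠀⠀⠀⠀⠀⠀⠀⠀⠀⠀⠀⠀

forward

⠀⠀⠀⠀⠀⠀⠀⠀⠀⠀⠀⠀
⠀⠀⠀⠀⠀⠀⠀⠀⠀⠀⠀⠀
⠀⠀⠀⠀⠀⠀⠀⠀⠀⠀⠀⠀
⠀⠀⠀⠀⠀⠀⠀⠀⠀⠀⠀⠀
⠀⠀⠀⠀⠂⠿⠿⠿⠿⠀⠀⠀
⠀⠀⠀⠀⠂⠿⠂⠂⠂⠀⠀⠀
⠀⠀⠀⠀⠂⠿⣾⠂⠂⠀⠀⠀
⠀⠀⠀⠀⠂⠂⠂⠂⠂⠀⠀⠀
⠀⠀⠀⠀⠂⠿⠂⠂⠂⠀⠀⠀
⠀⠀⠀⠀⠂⠿⠿⠿⠂⠀⠀⠀
⠀⠀⠀⠀⠂⠂⠂⠂⠂⠀⠀⠀
⠀⠀⠀⠀⠀⠀⠀⠀⠀⠀⠀⠀

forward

⠀⠀⠀⠀⠀⠀⠀⠀⠀⠀⠀⠀
⠀⠀⠀⠀⠀⠀⠀⠀⠀⠀⠀⠀
⠀⠀⠀⠀⠀⠀⠀⠀⠀⠀⠀⠀
⠀⠀⠀⠀⠀⠀⠀⠀⠀⠀⠀⠀
⠀⠀⠀⠀⠂⠿⠿⠿⠿⠀⠀⠀
⠀⠀⠀⠀⠂⠿⠿⠿⠿⠀⠀⠀
⠀⠀⠀⠀⠂⠿⣾⠂⠂⠀⠀⠀
⠀⠀⠀⠀⠂⠿⠂⠂⠂⠀⠀⠀
⠀⠀⠀⠀⠂⠂⠂⠂⠂⠀⠀⠀
⠀⠀⠀⠀⠂⠿⠂⠂⠂⠀⠀⠀
⠀⠀⠀⠀⠂⠿⠿⠿⠂⠀⠀⠀
⠀⠀⠀⠀⠂⠂⠂⠂⠂⠀⠀⠀

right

⠀⠀⠀⠀⠀⠀⠀⠀⠀⠀⠀⠀
⠀⠀⠀⠀⠀⠀⠀⠀⠀⠀⠀⠀
⠀⠀⠀⠀⠀⠀⠀⠀⠀⠀⠀⠀
⠀⠀⠀⠀⠀⠀⠀⠀⠀⠀⠀⠀
⠀⠀⠀⠂⠿⠿⠿⠿⠿⠀⠀⠀
⠀⠀⠀⠂⠿⠿⠿⠿⠿⠀⠀⠀
⠀⠀⠀⠂⠿⠂⣾⠂⠂⠀⠀⠀
⠀⠀⠀⠂⠿⠂⠂⠂⠂⠀⠀⠀
⠀⠀⠀⠂⠂⠂⠂⠂⠂⠀⠀⠀
⠀⠀⠀⠂⠿⠂⠂⠂⠀⠀⠀⠀
⠀⠀⠀⠂⠿⠿⠿⠂⠀⠀⠀⠀
⠀⠀⠀⠂⠂⠂⠂⠂⠀⠀⠀⠀

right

⠀⠀⠀⠀⠀⠀⠀⠀⠀⠀⠀⠿
⠀⠀⠀⠀⠀⠀⠀⠀⠀⠀⠀⠿
⠀⠀⠀⠀⠀⠀⠀⠀⠀⠀⠀⠿
⠀⠀⠀⠀⠀⠀⠀⠀⠀⠀⠀⠿
⠀⠀⠂⠿⠿⠿⠿⠿⠿⠀⠀⠿
⠀⠀⠂⠿⠿⠿⠿⠿⠿⠀⠀⠿
⠀⠀⠂⠿⠂⠂⣾⠂⠿⠀⠀⠿
⠀⠀⠂⠿⠂⠂⠂⠂⠿⠀⠀⠿
⠀⠀⠂⠂⠂⠂⠂⠂⠿⠀⠀⠿
⠀⠀⠂⠿⠂⠂⠂⠀⠀⠀⠀⠿
⠀⠀⠂⠿⠿⠿⠂⠀⠀⠀⠀⠿
⠀⠀⠂⠂⠂⠂⠂⠀⠀⠀⠀⠿

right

⠀⠀⠀⠀⠀⠀⠀⠀⠀⠀⠿⠿
⠀⠀⠀⠀⠀⠀⠀⠀⠀⠀⠿⠿
⠀⠀⠀⠀⠀⠀⠀⠀⠀⠀⠿⠿
⠀⠀⠀⠀⠀⠀⠀⠀⠀⠀⠿⠿
⠀⠂⠿⠿⠿⠿⠿⠿⠿⠀⠿⠿
⠀⠂⠿⠿⠿⠿⠿⠿⠿⠀⠿⠿
⠀⠂⠿⠂⠂⠂⣾⠿⠿⠀⠿⠿
⠀⠂⠿⠂⠂⠂⠂⠿⠿⠀⠿⠿
⠀⠂⠂⠂⠂⠂⠂⠿⠿⠀⠿⠿
⠀⠂⠿⠂⠂⠂⠀⠀⠀⠀⠿⠿
⠀⠂⠿⠿⠿⠂⠀⠀⠀⠀⠿⠿
⠀⠂⠂⠂⠂⠂⠀⠀⠀⠀⠿⠿

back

⠀⠀⠀⠀⠀⠀⠀⠀⠀⠀⠿⠿
⠀⠀⠀⠀⠀⠀⠀⠀⠀⠀⠿⠿
⠀⠀⠀⠀⠀⠀⠀⠀⠀⠀⠿⠿
⠀⠂⠿⠿⠿⠿⠿⠿⠿⠀⠿⠿
⠀⠂⠿⠿⠿⠿⠿⠿⠿⠀⠿⠿
⠀⠂⠿⠂⠂⠂⠂⠿⠿⠀⠿⠿
⠀⠂⠿⠂⠂⠂⣾⠿⠿⠀⠿⠿
⠀⠂⠂⠂⠂⠂⠂⠿⠿⠀⠿⠿
⠀⠂⠿⠂⠂⠂⠂⠿⠿⠀⠿⠿
⠀⠂⠿⠿⠿⠂⠀⠀⠀⠀⠿⠿
⠀⠂⠂⠂⠂⠂⠀⠀⠀⠀⠿⠿
⠀⠀⠀⠀⠀⠀⠀⠀⠀⠀⠿⠿

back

⠀⠀⠀⠀⠀⠀⠀⠀⠀⠀⠿⠿
⠀⠀⠀⠀⠀⠀⠀⠀⠀⠀⠿⠿
⠀⠂⠿⠿⠿⠿⠿⠿⠿⠀⠿⠿
⠀⠂⠿⠿⠿⠿⠿⠿⠿⠀⠿⠿
⠀⠂⠿⠂⠂⠂⠂⠿⠿⠀⠿⠿
⠀⠂⠿⠂⠂⠂⠂⠿⠿⠀⠿⠿
⠀⠂⠂⠂⠂⠂⣾⠿⠿⠀⠿⠿
⠀⠂⠿⠂⠂⠂⠂⠿⠿⠀⠿⠿
⠀⠂⠿⠿⠿⠂⠿⠿⠿⠀⠿⠿
⠀⠂⠂⠂⠂⠂⠀⠀⠀⠀⠿⠿
⠀⠀⠀⠀⠀⠀⠀⠀⠀⠀⠿⠿
⠀⠀⠀⠀⠀⠀⠀⠀⠀⠀⠿⠿

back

⠀⠀⠀⠀⠀⠀⠀⠀⠀⠀⠿⠿
⠀⠂⠿⠿⠿⠿⠿⠿⠿⠀⠿⠿
⠀⠂⠿⠿⠿⠿⠿⠿⠿⠀⠿⠿
⠀⠂⠿⠂⠂⠂⠂⠿⠿⠀⠿⠿
⠀⠂⠿⠂⠂⠂⠂⠿⠿⠀⠿⠿
⠀⠂⠂⠂⠂⠂⠂⠿⠿⠀⠿⠿
⠀⠂⠿⠂⠂⠂⣾⠿⠿⠀⠿⠿
⠀⠂⠿⠿⠿⠂⠿⠿⠿⠀⠿⠿
⠀⠂⠂⠂⠂⠂⠿⠿⠿⠀⠿⠿
⠀⠀⠀⠀⠀⠀⠀⠀⠀⠀⠿⠿
⠀⠀⠀⠀⠀⠀⠀⠀⠀⠀⠿⠿
⠀⠀⠀⠀⠀⠀⠀⠀⠀⠀⠿⠿

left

⠀⠀⠀⠀⠀⠀⠀⠀⠀⠀⠀⠿
⠀⠀⠂⠿⠿⠿⠿⠿⠿⠿⠀⠿
⠀⠀⠂⠿⠿⠿⠿⠿⠿⠿⠀⠿
⠀⠀⠂⠿⠂⠂⠂⠂⠿⠿⠀⠿
⠀⠀⠂⠿⠂⠂⠂⠂⠿⠿⠀⠿
⠀⠀⠂⠂⠂⠂⠂⠂⠿⠿⠀⠿
⠀⠀⠂⠿⠂⠂⣾⠂⠿⠿⠀⠿
⠀⠀⠂⠿⠿⠿⠂⠿⠿⠿⠀⠿
⠀⠀⠂⠂⠂⠂⠂⠿⠿⠿⠀⠿
⠀⠀⠀⠀⠀⠀⠀⠀⠀⠀⠀⠿
⠀⠀⠀⠀⠀⠀⠀⠀⠀⠀⠀⠿
⠀⠀⠀⠀⠀⠀⠀⠀⠀⠀⠀⠿

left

⠀⠀⠀⠀⠀⠀⠀⠀⠀⠀⠀⠀
⠀⠀⠀⠂⠿⠿⠿⠿⠿⠿⠿⠀
⠀⠀⠀⠂⠿⠿⠿⠿⠿⠿⠿⠀
⠀⠀⠀⠂⠿⠂⠂⠂⠂⠿⠿⠀
⠀⠀⠀⠂⠿⠂⠂⠂⠂⠿⠿⠀
⠀⠀⠀⠂⠂⠂⠂⠂⠂⠿⠿⠀
⠀⠀⠀⠂⠿⠂⣾⠂⠂⠿⠿⠀
⠀⠀⠀⠂⠿⠿⠿⠂⠿⠿⠿⠀
⠀⠀⠀⠂⠂⠂⠂⠂⠿⠿⠿⠀
⠀⠀⠀⠀⠀⠀⠀⠀⠀⠀⠀⠀
⠀⠀⠀⠀⠀⠀⠀⠀⠀⠀⠀⠀
⠀⠀⠀⠀⠀⠀⠀⠀⠀⠀⠀⠀

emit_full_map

⠂⠿⠿⠿⠿⠿⠿⠿
⠂⠿⠿⠿⠿⠿⠿⠿
⠂⠿⠂⠂⠂⠂⠿⠿
⠂⠿⠂⠂⠂⠂⠿⠿
⠂⠂⠂⠂⠂⠂⠿⠿
⠂⠿⠂⣾⠂⠂⠿⠿
⠂⠿⠿⠿⠂⠿⠿⠿
⠂⠂⠂⠂⠂⠿⠿⠿

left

⠀⠀⠀⠀⠀⠀⠀⠀⠀⠀⠀⠀
⠀⠀⠀⠀⠂⠿⠿⠿⠿⠿⠿⠿
⠀⠀⠀⠀⠂⠿⠿⠿⠿⠿⠿⠿
⠀⠀⠀⠀⠂⠿⠂⠂⠂⠂⠿⠿
⠀⠀⠀⠀⠂⠿⠂⠂⠂⠂⠿⠿
⠀⠀⠀⠀⠂⠂⠂⠂⠂⠂⠿⠿
⠀⠀⠀⠀⠂⠿⣾⠂⠂⠂⠿⠿
⠀⠀⠀⠀⠂⠿⠿⠿⠂⠿⠿⠿
⠀⠀⠀⠀⠂⠂⠂⠂⠂⠿⠿⠿
⠀⠀⠀⠀⠀⠀⠀⠀⠀⠀⠀⠀
⠀⠀⠀⠀⠀⠀⠀⠀⠀⠀⠀⠀
⠀⠀⠀⠀⠀⠀⠀⠀⠀⠀⠀⠀

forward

⠀⠀⠀⠀⠀⠀⠀⠀⠀⠀⠀⠀
⠀⠀⠀⠀⠀⠀⠀⠀⠀⠀⠀⠀
⠀⠀⠀⠀⠂⠿⠿⠿⠿⠿⠿⠿
⠀⠀⠀⠀⠂⠿⠿⠿⠿⠿⠿⠿
⠀⠀⠀⠀⠂⠿⠂⠂⠂⠂⠿⠿
⠀⠀⠀⠀⠂⠿⠂⠂⠂⠂⠿⠿
⠀⠀⠀⠀⠂⠂⣾⠂⠂⠂⠿⠿
⠀⠀⠀⠀⠂⠿⠂⠂⠂⠂⠿⠿
⠀⠀⠀⠀⠂⠿⠿⠿⠂⠿⠿⠿
⠀⠀⠀⠀⠂⠂⠂⠂⠂⠿⠿⠿
⠀⠀⠀⠀⠀⠀⠀⠀⠀⠀⠀⠀
⠀⠀⠀⠀⠀⠀⠀⠀⠀⠀⠀⠀

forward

⠀⠀⠀⠀⠀⠀⠀⠀⠀⠀⠀⠀
⠀⠀⠀⠀⠀⠀⠀⠀⠀⠀⠀⠀
⠀⠀⠀⠀⠀⠀⠀⠀⠀⠀⠀⠀
⠀⠀⠀⠀⠂⠿⠿⠿⠿⠿⠿⠿
⠀⠀⠀⠀⠂⠿⠿⠿⠿⠿⠿⠿
⠀⠀⠀⠀⠂⠿⠂⠂⠂⠂⠿⠿
⠀⠀⠀⠀⠂⠿⣾⠂⠂⠂⠿⠿
⠀⠀⠀⠀⠂⠂⠂⠂⠂⠂⠿⠿
⠀⠀⠀⠀⠂⠿⠂⠂⠂⠂⠿⠿
⠀⠀⠀⠀⠂⠿⠿⠿⠂⠿⠿⠿
⠀⠀⠀⠀⠂⠂⠂⠂⠂⠿⠿⠿
⠀⠀⠀⠀⠀⠀⠀⠀⠀⠀⠀⠀

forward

⠀⠀⠀⠀⠀⠀⠀⠀⠀⠀⠀⠀
⠀⠀⠀⠀⠀⠀⠀⠀⠀⠀⠀⠀
⠀⠀⠀⠀⠀⠀⠀⠀⠀⠀⠀⠀
⠀⠀⠀⠀⠀⠀⠀⠀⠀⠀⠀⠀
⠀⠀⠀⠀⠂⠿⠿⠿⠿⠿⠿⠿
⠀⠀⠀⠀⠂⠿⠿⠿⠿⠿⠿⠿
⠀⠀⠀⠀⠂⠿⣾⠂⠂⠂⠿⠿
⠀⠀⠀⠀⠂⠿⠂⠂⠂⠂⠿⠿
⠀⠀⠀⠀⠂⠂⠂⠂⠂⠂⠿⠿
⠀⠀⠀⠀⠂⠿⠂⠂⠂⠂⠿⠿
⠀⠀⠀⠀⠂⠿⠿⠿⠂⠿⠿⠿
⠀⠀⠀⠀⠂⠂⠂⠂⠂⠿⠿⠿

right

⠀⠀⠀⠀⠀⠀⠀⠀⠀⠀⠀⠀
⠀⠀⠀⠀⠀⠀⠀⠀⠀⠀⠀⠀
⠀⠀⠀⠀⠀⠀⠀⠀⠀⠀⠀⠀
⠀⠀⠀⠀⠀⠀⠀⠀⠀⠀⠀⠀
⠀⠀⠀⠂⠿⠿⠿⠿⠿⠿⠿⠀
⠀⠀⠀⠂⠿⠿⠿⠿⠿⠿⠿⠀
⠀⠀⠀⠂⠿⠂⣾⠂⠂⠿⠿⠀
⠀⠀⠀⠂⠿⠂⠂⠂⠂⠿⠿⠀
⠀⠀⠀⠂⠂⠂⠂⠂⠂⠿⠿⠀
⠀⠀⠀⠂⠿⠂⠂⠂⠂⠿⠿⠀
⠀⠀⠀⠂⠿⠿⠿⠂⠿⠿⠿⠀
⠀⠀⠀⠂⠂⠂⠂⠂⠿⠿⠿⠀

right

⠀⠀⠀⠀⠀⠀⠀⠀⠀⠀⠀⠿
⠀⠀⠀⠀⠀⠀⠀⠀⠀⠀⠀⠿
⠀⠀⠀⠀⠀⠀⠀⠀⠀⠀⠀⠿
⠀⠀⠀⠀⠀⠀⠀⠀⠀⠀⠀⠿
⠀⠀⠂⠿⠿⠿⠿⠿⠿⠿⠀⠿
⠀⠀⠂⠿⠿⠿⠿⠿⠿⠿⠀⠿
⠀⠀⠂⠿⠂⠂⣾⠂⠿⠿⠀⠿
⠀⠀⠂⠿⠂⠂⠂⠂⠿⠿⠀⠿
⠀⠀⠂⠂⠂⠂⠂⠂⠿⠿⠀⠿
⠀⠀⠂⠿⠂⠂⠂⠂⠿⠿⠀⠿
⠀⠀⠂⠿⠿⠿⠂⠿⠿⠿⠀⠿
⠀⠀⠂⠂⠂⠂⠂⠿⠿⠿⠀⠿

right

⠀⠀⠀⠀⠀⠀⠀⠀⠀⠀⠿⠿
⠀⠀⠀⠀⠀⠀⠀⠀⠀⠀⠿⠿
⠀⠀⠀⠀⠀⠀⠀⠀⠀⠀⠿⠿
⠀⠀⠀⠀⠀⠀⠀⠀⠀⠀⠿⠿
⠀⠂⠿⠿⠿⠿⠿⠿⠿⠀⠿⠿
⠀⠂⠿⠿⠿⠿⠿⠿⠿⠀⠿⠿
⠀⠂⠿⠂⠂⠂⣾⠿⠿⠀⠿⠿
⠀⠂⠿⠂⠂⠂⠂⠿⠿⠀⠿⠿
⠀⠂⠂⠂⠂⠂⠂⠿⠿⠀⠿⠿
⠀⠂⠿⠂⠂⠂⠂⠿⠿⠀⠿⠿
⠀⠂⠿⠿⠿⠂⠿⠿⠿⠀⠿⠿
⠀⠂⠂⠂⠂⠂⠿⠿⠿⠀⠿⠿

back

⠀⠀⠀⠀⠀⠀⠀⠀⠀⠀⠿⠿
⠀⠀⠀⠀⠀⠀⠀⠀⠀⠀⠿⠿
⠀⠀⠀⠀⠀⠀⠀⠀⠀⠀⠿⠿
⠀⠂⠿⠿⠿⠿⠿⠿⠿⠀⠿⠿
⠀⠂⠿⠿⠿⠿⠿⠿⠿⠀⠿⠿
⠀⠂⠿⠂⠂⠂⠂⠿⠿⠀⠿⠿
⠀⠂⠿⠂⠂⠂⣾⠿⠿⠀⠿⠿
⠀⠂⠂⠂⠂⠂⠂⠿⠿⠀⠿⠿
⠀⠂⠿⠂⠂⠂⠂⠿⠿⠀⠿⠿
⠀⠂⠿⠿⠿⠂⠿⠿⠿⠀⠿⠿
⠀⠂⠂⠂⠂⠂⠿⠿⠿⠀⠿⠿
⠀⠀⠀⠀⠀⠀⠀⠀⠀⠀⠿⠿

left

⠀⠀⠀⠀⠀⠀⠀⠀⠀⠀⠀⠿
⠀⠀⠀⠀⠀⠀⠀⠀⠀⠀⠀⠿
⠀⠀⠀⠀⠀⠀⠀⠀⠀⠀⠀⠿
⠀⠀⠂⠿⠿⠿⠿⠿⠿⠿⠀⠿
⠀⠀⠂⠿⠿⠿⠿⠿⠿⠿⠀⠿
⠀⠀⠂⠿⠂⠂⠂⠂⠿⠿⠀⠿
⠀⠀⠂⠿⠂⠂⣾⠂⠿⠿⠀⠿
⠀⠀⠂⠂⠂⠂⠂⠂⠿⠿⠀⠿
⠀⠀⠂⠿⠂⠂⠂⠂⠿⠿⠀⠿
⠀⠀⠂⠿⠿⠿⠂⠿⠿⠿⠀⠿
⠀⠀⠂⠂⠂⠂⠂⠿⠿⠿⠀⠿
⠀⠀⠀⠀⠀⠀⠀⠀⠀⠀⠀⠿

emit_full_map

⠂⠿⠿⠿⠿⠿⠿⠿
⠂⠿⠿⠿⠿⠿⠿⠿
⠂⠿⠂⠂⠂⠂⠿⠿
⠂⠿⠂⠂⣾⠂⠿⠿
⠂⠂⠂⠂⠂⠂⠿⠿
⠂⠿⠂⠂⠂⠂⠿⠿
⠂⠿⠿⠿⠂⠿⠿⠿
⠂⠂⠂⠂⠂⠿⠿⠿

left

⠀⠀⠀⠀⠀⠀⠀⠀⠀⠀⠀⠀
⠀⠀⠀⠀⠀⠀⠀⠀⠀⠀⠀⠀
⠀⠀⠀⠀⠀⠀⠀⠀⠀⠀⠀⠀
⠀⠀⠀⠂⠿⠿⠿⠿⠿⠿⠿⠀
⠀⠀⠀⠂⠿⠿⠿⠿⠿⠿⠿⠀
⠀⠀⠀⠂⠿⠂⠂⠂⠂⠿⠿⠀
⠀⠀⠀⠂⠿⠂⣾⠂⠂⠿⠿⠀
⠀⠀⠀⠂⠂⠂⠂⠂⠂⠿⠿⠀
⠀⠀⠀⠂⠿⠂⠂⠂⠂⠿⠿⠀
⠀⠀⠀⠂⠿⠿⠿⠂⠿⠿⠿⠀
⠀⠀⠀⠂⠂⠂⠂⠂⠿⠿⠿⠀
⠀⠀⠀⠀⠀⠀⠀⠀⠀⠀⠀⠀

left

⠀⠀⠀⠀⠀⠀⠀⠀⠀⠀⠀⠀
⠀⠀⠀⠀⠀⠀⠀⠀⠀⠀⠀⠀
⠀⠀⠀⠀⠀⠀⠀⠀⠀⠀⠀⠀
⠀⠀⠀⠀⠂⠿⠿⠿⠿⠿⠿⠿
⠀⠀⠀⠀⠂⠿⠿⠿⠿⠿⠿⠿
⠀⠀⠀⠀⠂⠿⠂⠂⠂⠂⠿⠿
⠀⠀⠀⠀⠂⠿⣾⠂⠂⠂⠿⠿
⠀⠀⠀⠀⠂⠂⠂⠂⠂⠂⠿⠿
⠀⠀⠀⠀⠂⠿⠂⠂⠂⠂⠿⠿
⠀⠀⠀⠀⠂⠿⠿⠿⠂⠿⠿⠿
⠀⠀⠀⠀⠂⠂⠂⠂⠂⠿⠿⠿
⠀⠀⠀⠀⠀⠀⠀⠀⠀⠀⠀⠀

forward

⠀⠀⠀⠀⠀⠀⠀⠀⠀⠀⠀⠀
⠀⠀⠀⠀⠀⠀⠀⠀⠀⠀⠀⠀
⠀⠀⠀⠀⠀⠀⠀⠀⠀⠀⠀⠀
⠀⠀⠀⠀⠀⠀⠀⠀⠀⠀⠀⠀
⠀⠀⠀⠀⠂⠿⠿⠿⠿⠿⠿⠿
⠀⠀⠀⠀⠂⠿⠿⠿⠿⠿⠿⠿
⠀⠀⠀⠀⠂⠿⣾⠂⠂⠂⠿⠿
⠀⠀⠀⠀⠂⠿⠂⠂⠂⠂⠿⠿
⠀⠀⠀⠀⠂⠂⠂⠂⠂⠂⠿⠿
⠀⠀⠀⠀⠂⠿⠂⠂⠂⠂⠿⠿
⠀⠀⠀⠀⠂⠿⠿⠿⠂⠿⠿⠿
⠀⠀⠀⠀⠂⠂⠂⠂⠂⠿⠿⠿
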